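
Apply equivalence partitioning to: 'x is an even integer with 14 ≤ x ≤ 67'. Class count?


Constraint: even integers in [14, 67]
Class 1: x < 14 — out-of-range invalid
Class 2: x in [14,67] but odd — wrong type invalid
Class 3: x in [14,67] and even — valid
Class 4: x > 67 — out-of-range invalid
Total equivalence classes: 4

4 equivalence classes


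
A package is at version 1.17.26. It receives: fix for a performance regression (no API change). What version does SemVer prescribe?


Current: 1.17.26
Change category: 'fix for a performance regression (no API change)' → patch bump
SemVer rule: patch bump → increment PATCH (MAJOR and MINOR unchanged)
New: 1.17.27

1.17.27


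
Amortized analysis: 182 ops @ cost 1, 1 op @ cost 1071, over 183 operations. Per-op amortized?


Formula: Amortized cost = Total cost / Operations
Total cost = (182 * 1) + (1 * 1071)
Total cost = 182 + 1071 = 1253
Amortized = 1253 / 183 = 6.847

6.847


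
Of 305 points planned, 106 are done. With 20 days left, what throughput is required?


Formula: Required rate = Remaining points / Days left
Remaining = 305 - 106 = 199 points
Required rate = 199 / 20 = 9.95 points/day

9.95 points/day


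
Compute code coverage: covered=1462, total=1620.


Coverage = covered / total * 100
Coverage = 1462 / 1620 * 100
Coverage = 90.25%

90.25%


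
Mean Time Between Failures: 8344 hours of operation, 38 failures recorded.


Formula: MTBF = Total operating time / Number of failures
MTBF = 8344 / 38
MTBF = 219.58 hours

219.58 hours


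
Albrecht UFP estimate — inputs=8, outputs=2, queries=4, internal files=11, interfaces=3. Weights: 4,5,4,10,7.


UFP = EI*4 + EO*5 + EQ*4 + ILF*10 + EIF*7
UFP = 8*4 + 2*5 + 4*4 + 11*10 + 3*7
UFP = 32 + 10 + 16 + 110 + 21
UFP = 189

189


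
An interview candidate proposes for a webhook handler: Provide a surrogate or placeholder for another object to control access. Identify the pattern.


This matches the Proxy pattern

Proxy


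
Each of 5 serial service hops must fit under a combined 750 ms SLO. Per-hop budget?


Formula: per_stage = total_budget / stages
per_stage = 750 / 5
per_stage = 150.0 ms

150.0 ms


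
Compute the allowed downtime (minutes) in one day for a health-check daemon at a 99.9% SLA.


Formula: allowed downtime = period * (100 - SLA) / 100
Period (day) = 1440 minutes
Unavailability fraction = (100 - 99.9) / 100
Allowed downtime = 1440 * (100 - 99.9) / 100
Allowed downtime = 1.44 minutes

1.44 minutes


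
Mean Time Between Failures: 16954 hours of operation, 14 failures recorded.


Formula: MTBF = Total operating time / Number of failures
MTBF = 16954 / 14
MTBF = 1211.0 hours

1211.0 hours


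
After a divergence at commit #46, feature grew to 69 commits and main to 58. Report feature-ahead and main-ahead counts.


Common ancestor: commit #46
feature commits after divergence: 69 - 46 = 23
main commits after divergence: 58 - 46 = 12
feature is 23 commits ahead of main
main is 12 commits ahead of feature

feature ahead: 23, main ahead: 12


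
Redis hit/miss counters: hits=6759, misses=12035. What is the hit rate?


Formula: hit rate = hits / (hits + misses) * 100
hit rate = 6759 / (6759 + 12035) * 100
hit rate = 6759 / 18794 * 100
hit rate = 35.96%

35.96%


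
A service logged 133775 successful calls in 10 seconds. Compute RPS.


Formula: throughput = requests / seconds
throughput = 133775 / 10
throughput = 13377.5 requests/second

13377.5 requests/second


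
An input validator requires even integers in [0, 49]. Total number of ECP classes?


Constraint: even integers in [0, 49]
Class 1: x < 0 — out-of-range invalid
Class 2: x in [0,49] but odd — wrong type invalid
Class 3: x in [0,49] and even — valid
Class 4: x > 49 — out-of-range invalid
Total equivalence classes: 4

4 equivalence classes


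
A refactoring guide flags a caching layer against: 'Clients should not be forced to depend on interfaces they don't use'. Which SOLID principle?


This describes the Interface Segregation Principle (ISP)

Interface Segregation Principle (ISP)


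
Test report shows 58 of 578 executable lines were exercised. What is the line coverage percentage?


Coverage = covered / total * 100
Coverage = 58 / 578 * 100
Coverage = 10.03%

10.03%


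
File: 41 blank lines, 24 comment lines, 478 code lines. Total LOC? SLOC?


Total LOC = blank + comment + code
Total LOC = 41 + 24 + 478 = 543
SLOC (source only) = code = 478

Total LOC: 543, SLOC: 478


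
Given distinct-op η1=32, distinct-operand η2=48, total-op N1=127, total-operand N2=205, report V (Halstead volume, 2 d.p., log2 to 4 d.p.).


Formula: V = N * log2(η), where N = N1 + N2 and η = η1 + η2
η = 32 + 48 = 80
N = 127 + 205 = 332
log2(80) ≈ 6.3219
V = 332 * 6.3219 = 2098.87

2098.87


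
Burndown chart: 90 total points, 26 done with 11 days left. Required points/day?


Formula: Required rate = Remaining points / Days left
Remaining = 90 - 26 = 64 points
Required rate = 64 / 11 = 5.82 points/day

5.82 points/day


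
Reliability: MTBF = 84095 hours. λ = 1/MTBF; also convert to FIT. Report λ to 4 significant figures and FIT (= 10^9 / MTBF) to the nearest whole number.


Formula: λ = 1 / MTBF; FIT = λ × 1e9 = 1e9 / MTBF
λ = 1 / 84095 ≈ 1.189e-05 failures/hour
FIT = 1e9 / 84095 ≈ 11891 failures per 1e9 hours (nearest whole number)

λ = 1.189e-05 /h, FIT = 11891


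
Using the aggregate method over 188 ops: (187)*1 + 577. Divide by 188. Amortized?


Formula: Amortized cost = Total cost / Operations
Total cost = (187 * 1) + (1 * 577)
Total cost = 187 + 577 = 764
Amortized = 764 / 188 = 4.0638

4.0638


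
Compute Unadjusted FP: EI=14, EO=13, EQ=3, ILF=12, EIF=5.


UFP = EI*4 + EO*5 + EQ*4 + ILF*10 + EIF*7
UFP = 14*4 + 13*5 + 3*4 + 12*10 + 5*7
UFP = 56 + 65 + 12 + 120 + 35
UFP = 288

288


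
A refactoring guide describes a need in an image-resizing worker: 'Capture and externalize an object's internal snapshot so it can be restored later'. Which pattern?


This matches the Memento pattern

Memento


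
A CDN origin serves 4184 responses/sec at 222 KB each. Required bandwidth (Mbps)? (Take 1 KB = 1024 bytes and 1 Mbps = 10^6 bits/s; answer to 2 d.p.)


Formula: Mbps = payload_bytes * RPS * 8 / 1e6
Payload per request = 222 KB = 222 * 1024 = 227328 bytes
Total bytes/sec = 227328 * 4184 = 951140352
Total bits/sec = 951140352 * 8 = 7609122816
Mbps = 7609122816 / 1e6 = 7609.12

7609.12 Mbps


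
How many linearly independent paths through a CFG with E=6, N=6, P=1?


Formula: V(G) = E - N + 2P
V(G) = 6 - 6 + 2*1
V(G) = 0 + 2
V(G) = 2

2


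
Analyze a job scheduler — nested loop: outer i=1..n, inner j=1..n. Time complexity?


Reasoning: n iterations times n iterations
Complexity: O(n^2)

O(n^2)


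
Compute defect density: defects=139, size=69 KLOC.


Defect density = defects / KLOC
Defect density = 139 / 69
Defect density = 2.014 defects/KLOC

2.014 defects/KLOC


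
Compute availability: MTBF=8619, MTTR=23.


Availability = MTBF / (MTBF + MTTR)
Availability = 8619 / (8619 + 23)
Availability = 8619 / 8642
Availability = 99.7339%

99.7339%


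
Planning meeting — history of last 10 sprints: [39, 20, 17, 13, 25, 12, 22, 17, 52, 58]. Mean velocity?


Formula: Avg velocity = Total points / Number of sprints
Points: [39, 20, 17, 13, 25, 12, 22, 17, 52, 58]
Sum = 39 + 20 + 17 + 13 + 25 + 12 + 22 + 17 + 52 + 58 = 275
Avg velocity = 275 / 10 = 27.5 points/sprint

27.5 points/sprint


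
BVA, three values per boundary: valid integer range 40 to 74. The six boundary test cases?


Range: [40, 74]
Boundaries: just below min, min, min+1, max-1, max, just above max
Values: [39, 40, 41, 73, 74, 75]

[39, 40, 41, 73, 74, 75]


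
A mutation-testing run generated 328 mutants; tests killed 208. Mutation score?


Mutation score = killed / total * 100
Mutation score = 208 / 328 * 100
Mutation score = 63.41%

63.41%


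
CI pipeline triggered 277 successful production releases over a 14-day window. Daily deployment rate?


Formula: deployments per day = releases / days
= 277 / 14
= 19.786 deploys/day
(equivalently, 138.5 deploys/week)

19.786 deploys/day


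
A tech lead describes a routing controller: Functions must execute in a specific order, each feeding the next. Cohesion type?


Reasoning: Output of one is input to next
Type: Sequential cohesion

Sequential cohesion


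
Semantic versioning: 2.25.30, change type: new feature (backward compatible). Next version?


Current: 2.25.30
Change category: 'new feature (backward compatible)' → minor bump
SemVer rule: minor bump → increment MINOR, reset PATCH to 0 (MAJOR unchanged)
New: 2.26.0

2.26.0


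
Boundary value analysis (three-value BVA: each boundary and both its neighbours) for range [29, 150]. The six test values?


Range: [29, 150]
Boundaries: just below min, min, min+1, max-1, max, just above max
Values: [28, 29, 30, 149, 150, 151]

[28, 29, 30, 149, 150, 151]


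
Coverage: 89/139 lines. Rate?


Coverage = covered / total * 100
Coverage = 89 / 139 * 100
Coverage = 64.03%

64.03%


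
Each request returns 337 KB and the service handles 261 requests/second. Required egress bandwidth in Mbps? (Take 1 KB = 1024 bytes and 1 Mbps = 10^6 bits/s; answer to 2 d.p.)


Formula: Mbps = payload_bytes * RPS * 8 / 1e6
Payload per request = 337 KB = 337 * 1024 = 345088 bytes
Total bytes/sec = 345088 * 261 = 90067968
Total bits/sec = 90067968 * 8 = 720543744
Mbps = 720543744 / 1e6 = 720.54

720.54 Mbps


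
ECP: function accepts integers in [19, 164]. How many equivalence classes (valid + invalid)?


Valid range: [19, 164]
Class 1: x < 19 — invalid
Class 2: 19 ≤ x ≤ 164 — valid
Class 3: x > 164 — invalid
Total equivalence classes: 3

3 equivalence classes


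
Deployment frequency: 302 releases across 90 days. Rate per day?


Formula: deployments per day = releases / days
= 302 / 90
= 3.356 deploys/day
(equivalently, 23.49 deploys/week)

3.356 deploys/day


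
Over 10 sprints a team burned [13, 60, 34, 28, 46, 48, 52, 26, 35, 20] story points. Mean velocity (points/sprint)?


Formula: Avg velocity = Total points / Number of sprints
Points: [13, 60, 34, 28, 46, 48, 52, 26, 35, 20]
Sum = 13 + 60 + 34 + 28 + 46 + 48 + 52 + 26 + 35 + 20 = 362
Avg velocity = 362 / 10 = 36.2 points/sprint

36.2 points/sprint


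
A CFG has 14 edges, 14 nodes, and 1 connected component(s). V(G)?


Formula: V(G) = E - N + 2P
V(G) = 14 - 14 + 2*1
V(G) = 0 + 2
V(G) = 2

2


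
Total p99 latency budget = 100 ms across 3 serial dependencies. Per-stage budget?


Formula: per_stage = total_budget / stages
per_stage = 100 / 3
per_stage = 33.33 ms

33.33 ms


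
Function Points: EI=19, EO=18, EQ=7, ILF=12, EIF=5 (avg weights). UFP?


UFP = EI*4 + EO*5 + EQ*4 + ILF*10 + EIF*7
UFP = 19*4 + 18*5 + 7*4 + 12*10 + 5*7
UFP = 76 + 90 + 28 + 120 + 35
UFP = 349

349


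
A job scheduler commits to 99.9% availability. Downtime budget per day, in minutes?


Formula: allowed downtime = period * (100 - SLA) / 100
Period (day) = 1440 minutes
Unavailability fraction = (100 - 99.9) / 100
Allowed downtime = 1440 * (100 - 99.9) / 100
Allowed downtime = 1.44 minutes

1.44 minutes


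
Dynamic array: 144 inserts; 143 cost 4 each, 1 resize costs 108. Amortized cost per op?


Formula: Amortized cost = Total cost / Operations
Total cost = (143 * 4) + (1 * 108)
Total cost = 572 + 108 = 680
Amortized = 680 / 144 = 4.7222

4.7222


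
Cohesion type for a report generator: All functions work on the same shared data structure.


Reasoning: Functions share data
Type: Communicational cohesion

Communicational cohesion


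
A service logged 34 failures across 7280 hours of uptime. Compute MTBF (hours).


Formula: MTBF = Total operating time / Number of failures
MTBF = 7280 / 34
MTBF = 214.12 hours

214.12 hours


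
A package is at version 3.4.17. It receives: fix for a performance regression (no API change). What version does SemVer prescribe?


Current: 3.4.17
Change category: 'fix for a performance regression (no API change)' → patch bump
SemVer rule: patch bump → increment PATCH (MAJOR and MINOR unchanged)
New: 3.4.18

3.4.18


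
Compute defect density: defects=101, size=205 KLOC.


Defect density = defects / KLOC
Defect density = 101 / 205
Defect density = 0.493 defects/KLOC

0.493 defects/KLOC


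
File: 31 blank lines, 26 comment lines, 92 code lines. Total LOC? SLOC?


Total LOC = blank + comment + code
Total LOC = 31 + 26 + 92 = 149
SLOC (source only) = code = 92

Total LOC: 149, SLOC: 92


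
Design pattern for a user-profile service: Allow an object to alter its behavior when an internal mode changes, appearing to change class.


This matches the State pattern

State


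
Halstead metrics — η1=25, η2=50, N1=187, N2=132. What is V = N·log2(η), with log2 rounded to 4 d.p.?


Formula: V = N * log2(η), where N = N1 + N2 and η = η1 + η2
η = 25 + 50 = 75
N = 187 + 132 = 319
log2(75) ≈ 6.2288
V = 319 * 6.2288 = 1986.99

1986.99


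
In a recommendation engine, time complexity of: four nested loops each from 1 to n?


Reasoning: four levels of nesting
Complexity: O(n^4)

O(n^4)


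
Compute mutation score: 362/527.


Mutation score = killed / total * 100
Mutation score = 362 / 527 * 100
Mutation score = 68.69%

68.69%


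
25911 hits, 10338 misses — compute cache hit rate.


Formula: hit rate = hits / (hits + misses) * 100
hit rate = 25911 / (25911 + 10338) * 100
hit rate = 25911 / 36249 * 100
hit rate = 71.48%

71.48%


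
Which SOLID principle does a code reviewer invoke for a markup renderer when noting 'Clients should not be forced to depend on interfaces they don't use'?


This describes the Interface Segregation Principle (ISP)

Interface Segregation Principle (ISP)


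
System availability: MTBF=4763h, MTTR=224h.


Availability = MTBF / (MTBF + MTTR)
Availability = 4763 / (4763 + 224)
Availability = 4763 / 4987
Availability = 95.5083%

95.5083%


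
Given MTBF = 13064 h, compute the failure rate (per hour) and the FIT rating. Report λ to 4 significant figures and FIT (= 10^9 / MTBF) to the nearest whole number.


Formula: λ = 1 / MTBF; FIT = λ × 1e9 = 1e9 / MTBF
λ = 1 / 13064 ≈ 7.655e-05 failures/hour
FIT = 1e9 / 13064 ≈ 76546 failures per 1e9 hours (nearest whole number)

λ = 7.655e-05 /h, FIT = 76546


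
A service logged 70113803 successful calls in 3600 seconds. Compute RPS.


Formula: throughput = requests / seconds
throughput = 70113803 / 3600
throughput = 19476.06 requests/second

19476.06 requests/second


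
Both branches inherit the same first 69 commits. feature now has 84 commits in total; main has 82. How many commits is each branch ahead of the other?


Common ancestor: commit #69
feature commits after divergence: 84 - 69 = 15
main commits after divergence: 82 - 69 = 13
feature is 15 commits ahead of main
main is 13 commits ahead of feature

feature ahead: 15, main ahead: 13


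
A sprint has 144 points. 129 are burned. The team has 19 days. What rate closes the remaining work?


Formula: Required rate = Remaining points / Days left
Remaining = 144 - 129 = 15 points
Required rate = 15 / 19 = 0.79 points/day

0.79 points/day


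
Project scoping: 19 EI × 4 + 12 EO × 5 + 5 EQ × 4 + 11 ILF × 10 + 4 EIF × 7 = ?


UFP = EI*4 + EO*5 + EQ*4 + ILF*10 + EIF*7
UFP = 19*4 + 12*5 + 5*4 + 11*10 + 4*7
UFP = 76 + 60 + 20 + 110 + 28
UFP = 294

294


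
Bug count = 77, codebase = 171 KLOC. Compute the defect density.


Defect density = defects / KLOC
Defect density = 77 / 171
Defect density = 0.45 defects/KLOC

0.45 defects/KLOC


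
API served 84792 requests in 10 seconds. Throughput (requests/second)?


Formula: throughput = requests / seconds
throughput = 84792 / 10
throughput = 8479.2 requests/second

8479.2 requests/second


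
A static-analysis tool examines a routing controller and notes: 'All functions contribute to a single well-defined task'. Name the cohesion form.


Reasoning: Best: single purpose
Type: Functional cohesion

Functional cohesion


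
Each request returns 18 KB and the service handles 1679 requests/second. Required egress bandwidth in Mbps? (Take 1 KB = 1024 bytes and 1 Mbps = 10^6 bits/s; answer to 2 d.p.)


Formula: Mbps = payload_bytes * RPS * 8 / 1e6
Payload per request = 18 KB = 18 * 1024 = 18432 bytes
Total bytes/sec = 18432 * 1679 = 30947328
Total bits/sec = 30947328 * 8 = 247578624
Mbps = 247578624 / 1e6 = 247.58

247.58 Mbps


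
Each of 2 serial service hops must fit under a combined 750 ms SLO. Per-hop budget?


Formula: per_stage = total_budget / stages
per_stage = 750 / 2
per_stage = 375.0 ms

375.0 ms


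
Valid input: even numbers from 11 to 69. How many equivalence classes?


Constraint: even integers in [11, 69]
Class 1: x < 11 — out-of-range invalid
Class 2: x in [11,69] but odd — wrong type invalid
Class 3: x in [11,69] and even — valid
Class 4: x > 69 — out-of-range invalid
Total equivalence classes: 4

4 equivalence classes


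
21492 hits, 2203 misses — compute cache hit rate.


Formula: hit rate = hits / (hits + misses) * 100
hit rate = 21492 / (21492 + 2203) * 100
hit rate = 21492 / 23695 * 100
hit rate = 90.7%

90.7%


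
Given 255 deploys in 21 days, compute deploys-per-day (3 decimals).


Formula: deployments per day = releases / days
= 255 / 21
= 12.143 deploys/day
(equivalently, 85.0 deploys/week)

12.143 deploys/day


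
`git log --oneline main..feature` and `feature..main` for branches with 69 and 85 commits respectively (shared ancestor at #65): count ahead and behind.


Common ancestor: commit #65
feature commits after divergence: 69 - 65 = 4
main commits after divergence: 85 - 65 = 20
feature is 4 commits ahead of main
main is 20 commits ahead of feature

feature ahead: 4, main ahead: 20


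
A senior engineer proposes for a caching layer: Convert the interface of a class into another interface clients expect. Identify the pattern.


This matches the Adapter pattern

Adapter


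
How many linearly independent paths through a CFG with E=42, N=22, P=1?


Formula: V(G) = E - N + 2P
V(G) = 42 - 22 + 2*1
V(G) = 20 + 2
V(G) = 22

22


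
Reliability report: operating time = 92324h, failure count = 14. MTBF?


Formula: MTBF = Total operating time / Number of failures
MTBF = 92324 / 14
MTBF = 6594.57 hours

6594.57 hours


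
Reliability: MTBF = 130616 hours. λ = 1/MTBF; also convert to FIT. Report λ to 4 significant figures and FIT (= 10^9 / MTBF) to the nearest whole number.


Formula: λ = 1 / MTBF; FIT = λ × 1e9 = 1e9 / MTBF
λ = 1 / 130616 ≈ 7.656e-06 failures/hour
FIT = 1e9 / 130616 ≈ 7656 failures per 1e9 hours (nearest whole number)

λ = 7.656e-06 /h, FIT = 7656


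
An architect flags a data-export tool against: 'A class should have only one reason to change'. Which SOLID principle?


This describes the Single Responsibility Principle (SRP)

Single Responsibility Principle (SRP)


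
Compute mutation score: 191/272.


Mutation score = killed / total * 100
Mutation score = 191 / 272 * 100
Mutation score = 70.22%

70.22%


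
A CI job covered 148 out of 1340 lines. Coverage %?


Coverage = covered / total * 100
Coverage = 148 / 1340 * 100
Coverage = 11.04%

11.04%


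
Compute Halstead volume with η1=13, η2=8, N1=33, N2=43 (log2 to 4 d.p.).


Formula: V = N * log2(η), where N = N1 + N2 and η = η1 + η2
η = 13 + 8 = 21
N = 33 + 43 = 76
log2(21) ≈ 4.3923
V = 76 * 4.3923 = 333.81

333.81


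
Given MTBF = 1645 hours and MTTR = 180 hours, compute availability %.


Availability = MTBF / (MTBF + MTTR)
Availability = 1645 / (1645 + 180)
Availability = 1645 / 1825
Availability = 90.137%

90.137%


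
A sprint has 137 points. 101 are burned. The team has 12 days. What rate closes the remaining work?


Formula: Required rate = Remaining points / Days left
Remaining = 137 - 101 = 36 points
Required rate = 36 / 12 = 3.0 points/day

3.0 points/day


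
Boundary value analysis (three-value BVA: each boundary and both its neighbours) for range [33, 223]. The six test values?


Range: [33, 223]
Boundaries: just below min, min, min+1, max-1, max, just above max
Values: [32, 33, 34, 222, 223, 224]

[32, 33, 34, 222, 223, 224]


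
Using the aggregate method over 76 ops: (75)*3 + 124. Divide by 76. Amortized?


Formula: Amortized cost = Total cost / Operations
Total cost = (75 * 3) + (1 * 124)
Total cost = 225 + 124 = 349
Amortized = 349 / 76 = 4.5921

4.5921


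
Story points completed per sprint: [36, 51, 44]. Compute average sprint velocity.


Formula: Avg velocity = Total points / Number of sprints
Points: [36, 51, 44]
Sum = 36 + 51 + 44 = 131
Avg velocity = 131 / 3 = 43.67 points/sprint

43.67 points/sprint


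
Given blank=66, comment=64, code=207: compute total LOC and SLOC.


Total LOC = blank + comment + code
Total LOC = 66 + 64 + 207 = 337
SLOC (source only) = code = 207

Total LOC: 337, SLOC: 207


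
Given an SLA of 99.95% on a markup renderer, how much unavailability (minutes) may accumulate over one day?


Formula: allowed downtime = period * (100 - SLA) / 100
Period (day) = 1440 minutes
Unavailability fraction = (100 - 99.95) / 100
Allowed downtime = 1440 * (100 - 99.95) / 100
Allowed downtime = 0.72 minutes

0.72 minutes


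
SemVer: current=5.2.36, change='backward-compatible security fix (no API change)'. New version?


Current: 5.2.36
Change category: 'backward-compatible security fix (no API change)' → patch bump
SemVer rule: patch bump → increment PATCH (MAJOR and MINOR unchanged)
New: 5.2.37

5.2.37


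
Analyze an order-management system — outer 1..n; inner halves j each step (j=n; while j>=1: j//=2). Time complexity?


Reasoning: n times log n
Complexity: O(n log n)

O(n log n)


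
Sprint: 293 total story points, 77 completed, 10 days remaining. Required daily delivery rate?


Formula: Required rate = Remaining points / Days left
Remaining = 293 - 77 = 216 points
Required rate = 216 / 10 = 21.6 points/day

21.6 points/day


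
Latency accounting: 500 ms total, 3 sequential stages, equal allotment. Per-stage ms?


Formula: per_stage = total_budget / stages
per_stage = 500 / 3
per_stage = 166.67 ms

166.67 ms


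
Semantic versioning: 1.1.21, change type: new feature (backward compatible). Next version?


Current: 1.1.21
Change category: 'new feature (backward compatible)' → minor bump
SemVer rule: minor bump → increment MINOR, reset PATCH to 0 (MAJOR unchanged)
New: 1.2.0

1.2.0


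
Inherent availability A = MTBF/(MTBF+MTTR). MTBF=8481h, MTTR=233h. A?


Availability = MTBF / (MTBF + MTTR)
Availability = 8481 / (8481 + 233)
Availability = 8481 / 8714
Availability = 97.3261%

97.3261%


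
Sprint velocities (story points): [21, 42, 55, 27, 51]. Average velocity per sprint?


Formula: Avg velocity = Total points / Number of sprints
Points: [21, 42, 55, 27, 51]
Sum = 21 + 42 + 55 + 27 + 51 = 196
Avg velocity = 196 / 5 = 39.2 points/sprint

39.2 points/sprint


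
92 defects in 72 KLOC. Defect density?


Defect density = defects / KLOC
Defect density = 92 / 72
Defect density = 1.278 defects/KLOC

1.278 defects/KLOC


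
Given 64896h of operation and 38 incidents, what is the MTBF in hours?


Formula: MTBF = Total operating time / Number of failures
MTBF = 64896 / 38
MTBF = 1707.79 hours

1707.79 hours


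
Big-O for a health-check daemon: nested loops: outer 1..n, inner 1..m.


Reasoning: product of independent bounds
Complexity: O(n*m)

O(n*m)


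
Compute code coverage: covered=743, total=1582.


Coverage = covered / total * 100
Coverage = 743 / 1582 * 100
Coverage = 46.97%

46.97%


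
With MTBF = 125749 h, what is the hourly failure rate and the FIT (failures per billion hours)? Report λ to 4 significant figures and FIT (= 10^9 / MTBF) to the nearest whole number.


Formula: λ = 1 / MTBF; FIT = λ × 1e9 = 1e9 / MTBF
λ = 1 / 125749 ≈ 7.952e-06 failures/hour
FIT = 1e9 / 125749 ≈ 7952 failures per 1e9 hours (nearest whole number)

λ = 7.952e-06 /h, FIT = 7952


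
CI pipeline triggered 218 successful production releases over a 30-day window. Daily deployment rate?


Formula: deployments per day = releases / days
= 218 / 30
= 7.267 deploys/day
(equivalently, 50.87 deploys/week)

7.267 deploys/day


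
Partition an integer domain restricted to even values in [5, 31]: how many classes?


Constraint: even integers in [5, 31]
Class 1: x < 5 — out-of-range invalid
Class 2: x in [5,31] but odd — wrong type invalid
Class 3: x in [5,31] and even — valid
Class 4: x > 31 — out-of-range invalid
Total equivalence classes: 4

4 equivalence classes


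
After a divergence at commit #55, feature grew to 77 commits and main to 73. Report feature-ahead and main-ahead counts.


Common ancestor: commit #55
feature commits after divergence: 77 - 55 = 22
main commits after divergence: 73 - 55 = 18
feature is 22 commits ahead of main
main is 18 commits ahead of feature

feature ahead: 22, main ahead: 18


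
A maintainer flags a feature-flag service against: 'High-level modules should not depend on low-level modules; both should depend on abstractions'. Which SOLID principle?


This describes the Dependency Inversion Principle (DIP)

Dependency Inversion Principle (DIP)


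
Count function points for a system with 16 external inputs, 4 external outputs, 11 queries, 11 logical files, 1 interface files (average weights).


UFP = EI*4 + EO*5 + EQ*4 + ILF*10 + EIF*7
UFP = 16*4 + 4*5 + 11*4 + 11*10 + 1*7
UFP = 64 + 20 + 44 + 110 + 7
UFP = 245

245


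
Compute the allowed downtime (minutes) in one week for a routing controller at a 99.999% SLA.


Formula: allowed downtime = period * (100 - SLA) / 100
Period (week) = 10080 minutes
Unavailability fraction = (100 - 99.999) / 100
Allowed downtime = 10080 * (100 - 99.999) / 100
Allowed downtime = 0.1008 minutes

0.1008 minutes


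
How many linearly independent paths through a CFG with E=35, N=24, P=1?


Formula: V(G) = E - N + 2P
V(G) = 35 - 24 + 2*1
V(G) = 11 + 2
V(G) = 13

13


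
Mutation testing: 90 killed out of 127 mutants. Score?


Mutation score = killed / total * 100
Mutation score = 90 / 127 * 100
Mutation score = 70.87%

70.87%


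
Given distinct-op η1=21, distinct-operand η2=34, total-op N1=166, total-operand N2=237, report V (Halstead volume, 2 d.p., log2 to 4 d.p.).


Formula: V = N * log2(η), where N = N1 + N2 and η = η1 + η2
η = 21 + 34 = 55
N = 166 + 237 = 403
log2(55) ≈ 5.7814
V = 403 * 5.7814 = 2329.90

2329.90


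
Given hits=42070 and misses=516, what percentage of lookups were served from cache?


Formula: hit rate = hits / (hits + misses) * 100
hit rate = 42070 / (42070 + 516) * 100
hit rate = 42070 / 42586 * 100
hit rate = 98.79%

98.79%


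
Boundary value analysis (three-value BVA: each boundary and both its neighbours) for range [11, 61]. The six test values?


Range: [11, 61]
Boundaries: just below min, min, min+1, max-1, max, just above max
Values: [10, 11, 12, 60, 61, 62]

[10, 11, 12, 60, 61, 62]


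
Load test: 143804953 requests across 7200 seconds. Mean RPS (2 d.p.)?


Formula: throughput = requests / seconds
throughput = 143804953 / 7200
throughput = 19972.91 requests/second

19972.91 requests/second


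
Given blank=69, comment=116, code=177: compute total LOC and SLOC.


Total LOC = blank + comment + code
Total LOC = 69 + 116 + 177 = 362
SLOC (source only) = code = 177

Total LOC: 362, SLOC: 177


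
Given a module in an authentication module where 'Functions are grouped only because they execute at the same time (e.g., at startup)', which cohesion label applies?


Reasoning: Related by timing only
Type: Temporal cohesion

Temporal cohesion


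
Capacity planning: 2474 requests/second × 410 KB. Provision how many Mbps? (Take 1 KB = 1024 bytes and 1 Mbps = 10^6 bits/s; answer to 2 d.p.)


Formula: Mbps = payload_bytes * RPS * 8 / 1e6
Payload per request = 410 KB = 410 * 1024 = 419840 bytes
Total bytes/sec = 419840 * 2474 = 1038684160
Total bits/sec = 1038684160 * 8 = 8309473280
Mbps = 8309473280 / 1e6 = 8309.47

8309.47 Mbps


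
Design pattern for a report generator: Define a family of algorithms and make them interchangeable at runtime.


This matches the Strategy pattern

Strategy


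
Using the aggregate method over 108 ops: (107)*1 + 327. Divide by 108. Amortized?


Formula: Amortized cost = Total cost / Operations
Total cost = (107 * 1) + (1 * 327)
Total cost = 107 + 327 = 434
Amortized = 434 / 108 = 4.0185

4.0185


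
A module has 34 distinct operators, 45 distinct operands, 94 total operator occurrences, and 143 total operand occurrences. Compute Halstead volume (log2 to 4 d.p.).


Formula: V = N * log2(η), where N = N1 + N2 and η = η1 + η2
η = 34 + 45 = 79
N = 94 + 143 = 237
log2(79) ≈ 6.3038
V = 237 * 6.3038 = 1494.00

1494.00


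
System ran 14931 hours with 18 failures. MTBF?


Formula: MTBF = Total operating time / Number of failures
MTBF = 14931 / 18
MTBF = 829.5 hours

829.5 hours


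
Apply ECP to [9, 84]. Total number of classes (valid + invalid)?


Valid range: [9, 84]
Class 1: x < 9 — invalid
Class 2: 9 ≤ x ≤ 84 — valid
Class 3: x > 84 — invalid
Total equivalence classes: 3

3 equivalence classes


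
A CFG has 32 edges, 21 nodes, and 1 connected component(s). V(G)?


Formula: V(G) = E - N + 2P
V(G) = 32 - 21 + 2*1
V(G) = 11 + 2
V(G) = 13

13


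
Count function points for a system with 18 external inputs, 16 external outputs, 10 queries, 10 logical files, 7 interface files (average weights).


UFP = EI*4 + EO*5 + EQ*4 + ILF*10 + EIF*7
UFP = 18*4 + 16*5 + 10*4 + 10*10 + 7*7
UFP = 72 + 80 + 40 + 100 + 49
UFP = 341

341


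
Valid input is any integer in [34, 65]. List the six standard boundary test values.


Range: [34, 65]
Boundaries: just below min, min, min+1, max-1, max, just above max
Values: [33, 34, 35, 64, 65, 66]

[33, 34, 35, 64, 65, 66]


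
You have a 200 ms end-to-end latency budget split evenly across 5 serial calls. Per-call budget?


Formula: per_stage = total_budget / stages
per_stage = 200 / 5
per_stage = 40.0 ms

40.0 ms


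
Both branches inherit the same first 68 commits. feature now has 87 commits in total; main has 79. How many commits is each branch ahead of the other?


Common ancestor: commit #68
feature commits after divergence: 87 - 68 = 19
main commits after divergence: 79 - 68 = 11
feature is 19 commits ahead of main
main is 11 commits ahead of feature

feature ahead: 19, main ahead: 11


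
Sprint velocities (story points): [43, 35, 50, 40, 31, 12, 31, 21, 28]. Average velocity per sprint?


Formula: Avg velocity = Total points / Number of sprints
Points: [43, 35, 50, 40, 31, 12, 31, 21, 28]
Sum = 43 + 35 + 50 + 40 + 31 + 12 + 31 + 21 + 28 = 291
Avg velocity = 291 / 9 = 32.33 points/sprint

32.33 points/sprint


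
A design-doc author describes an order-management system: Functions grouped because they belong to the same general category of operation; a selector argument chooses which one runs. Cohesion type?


Reasoning: Grouped by category of activity, not by data or sequence
Type: Logical cohesion

Logical cohesion


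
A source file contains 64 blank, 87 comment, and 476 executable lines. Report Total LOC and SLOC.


Total LOC = blank + comment + code
Total LOC = 64 + 87 + 476 = 627
SLOC (source only) = code = 476

Total LOC: 627, SLOC: 476


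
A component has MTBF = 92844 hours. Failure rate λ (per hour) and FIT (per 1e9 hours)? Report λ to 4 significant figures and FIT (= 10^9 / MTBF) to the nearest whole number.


Formula: λ = 1 / MTBF; FIT = λ × 1e9 = 1e9 / MTBF
λ = 1 / 92844 ≈ 1.077e-05 failures/hour
FIT = 1e9 / 92844 ≈ 10771 failures per 1e9 hours (nearest whole number)

λ = 1.077e-05 /h, FIT = 10771


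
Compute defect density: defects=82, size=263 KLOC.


Defect density = defects / KLOC
Defect density = 82 / 263
Defect density = 0.312 defects/KLOC

0.312 defects/KLOC


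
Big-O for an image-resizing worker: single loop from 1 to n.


Reasoning: one pass through n items
Complexity: O(n)

O(n)


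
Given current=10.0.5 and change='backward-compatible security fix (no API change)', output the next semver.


Current: 10.0.5
Change category: 'backward-compatible security fix (no API change)' → patch bump
SemVer rule: patch bump → increment PATCH (MAJOR and MINOR unchanged)
New: 10.0.6

10.0.6


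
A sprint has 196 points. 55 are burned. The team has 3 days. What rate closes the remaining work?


Formula: Required rate = Remaining points / Days left
Remaining = 196 - 55 = 141 points
Required rate = 141 / 3 = 47.0 points/day

47.0 points/day


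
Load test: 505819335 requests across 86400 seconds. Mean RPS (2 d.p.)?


Formula: throughput = requests / seconds
throughput = 505819335 / 86400
throughput = 5854.39 requests/second

5854.39 requests/second


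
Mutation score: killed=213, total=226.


Mutation score = killed / total * 100
Mutation score = 213 / 226 * 100
Mutation score = 94.25%

94.25%


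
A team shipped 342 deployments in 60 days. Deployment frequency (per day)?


Formula: deployments per day = releases / days
= 342 / 60
= 5.7 deploys/day
(equivalently, 39.9 deploys/week)

5.7 deploys/day


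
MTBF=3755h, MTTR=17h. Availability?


Availability = MTBF / (MTBF + MTTR)
Availability = 3755 / (3755 + 17)
Availability = 3755 / 3772
Availability = 99.5493%

99.5493%


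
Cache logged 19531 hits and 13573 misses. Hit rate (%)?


Formula: hit rate = hits / (hits + misses) * 100
hit rate = 19531 / (19531 + 13573) * 100
hit rate = 19531 / 33104 * 100
hit rate = 59.0%

59.0%


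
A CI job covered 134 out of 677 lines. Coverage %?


Coverage = covered / total * 100
Coverage = 134 / 677 * 100
Coverage = 19.79%

19.79%


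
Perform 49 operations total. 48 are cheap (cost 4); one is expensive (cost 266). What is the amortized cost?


Formula: Amortized cost = Total cost / Operations
Total cost = (48 * 4) + (1 * 266)
Total cost = 192 + 266 = 458
Amortized = 458 / 49 = 9.3469

9.3469


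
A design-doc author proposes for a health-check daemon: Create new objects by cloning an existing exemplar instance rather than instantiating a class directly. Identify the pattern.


This matches the Prototype pattern

Prototype


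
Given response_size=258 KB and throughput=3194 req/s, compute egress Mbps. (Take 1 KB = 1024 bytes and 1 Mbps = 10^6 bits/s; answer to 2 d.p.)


Formula: Mbps = payload_bytes * RPS * 8 / 1e6
Payload per request = 258 KB = 258 * 1024 = 264192 bytes
Total bytes/sec = 264192 * 3194 = 843829248
Total bits/sec = 843829248 * 8 = 6750633984
Mbps = 6750633984 / 1e6 = 6750.63

6750.63 Mbps


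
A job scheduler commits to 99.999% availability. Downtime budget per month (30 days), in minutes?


Formula: allowed downtime = period * (100 - SLA) / 100
Period (month (30 days)) = 43200 minutes
Unavailability fraction = (100 - 99.999) / 100
Allowed downtime = 43200 * (100 - 99.999) / 100
Allowed downtime = 0.432 minutes

0.432 minutes


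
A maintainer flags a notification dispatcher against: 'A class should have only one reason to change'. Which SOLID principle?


This describes the Single Responsibility Principle (SRP)

Single Responsibility Principle (SRP)


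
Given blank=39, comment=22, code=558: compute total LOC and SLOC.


Total LOC = blank + comment + code
Total LOC = 39 + 22 + 558 = 619
SLOC (source only) = code = 558

Total LOC: 619, SLOC: 558


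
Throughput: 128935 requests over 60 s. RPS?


Formula: throughput = requests / seconds
throughput = 128935 / 60
throughput = 2148.92 requests/second

2148.92 requests/second


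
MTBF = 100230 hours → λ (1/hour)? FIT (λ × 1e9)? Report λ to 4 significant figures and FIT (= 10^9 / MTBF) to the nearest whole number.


Formula: λ = 1 / MTBF; FIT = λ × 1e9 = 1e9 / MTBF
λ = 1 / 100230 ≈ 9.977e-06 failures/hour
FIT = 1e9 / 100230 ≈ 9977 failures per 1e9 hours (nearest whole number)

λ = 9.977e-06 /h, FIT = 9977


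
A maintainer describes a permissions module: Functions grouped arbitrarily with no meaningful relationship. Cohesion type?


Reasoning: Worst: random grouping
Type: Coincidental cohesion

Coincidental cohesion


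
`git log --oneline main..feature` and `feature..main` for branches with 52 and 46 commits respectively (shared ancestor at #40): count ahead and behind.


Common ancestor: commit #40
feature commits after divergence: 52 - 40 = 12
main commits after divergence: 46 - 40 = 6
feature is 12 commits ahead of main
main is 6 commits ahead of feature

feature ahead: 12, main ahead: 6


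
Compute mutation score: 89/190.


Mutation score = killed / total * 100
Mutation score = 89 / 190 * 100
Mutation score = 46.84%

46.84%


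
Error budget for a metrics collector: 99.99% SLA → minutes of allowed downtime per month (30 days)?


Formula: allowed downtime = period * (100 - SLA) / 100
Period (month (30 days)) = 43200 minutes
Unavailability fraction = (100 - 99.99) / 100
Allowed downtime = 43200 * (100 - 99.99) / 100
Allowed downtime = 4.32 minutes

4.32 minutes


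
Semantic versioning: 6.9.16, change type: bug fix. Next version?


Current: 6.9.16
Change category: 'bug fix' → patch bump
SemVer rule: patch bump → increment PATCH (MAJOR and MINOR unchanged)
New: 6.9.17

6.9.17


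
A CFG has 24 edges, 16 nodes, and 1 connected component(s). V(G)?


Formula: V(G) = E - N + 2P
V(G) = 24 - 16 + 2*1
V(G) = 8 + 2
V(G) = 10

10


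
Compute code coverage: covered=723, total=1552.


Coverage = covered / total * 100
Coverage = 723 / 1552 * 100
Coverage = 46.59%

46.59%


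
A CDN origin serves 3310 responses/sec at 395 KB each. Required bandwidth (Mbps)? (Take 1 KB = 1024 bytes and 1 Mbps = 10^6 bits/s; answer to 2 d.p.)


Formula: Mbps = payload_bytes * RPS * 8 / 1e6
Payload per request = 395 KB = 395 * 1024 = 404480 bytes
Total bytes/sec = 404480 * 3310 = 1338828800
Total bits/sec = 1338828800 * 8 = 10710630400
Mbps = 10710630400 / 1e6 = 10710.63

10710.63 Mbps


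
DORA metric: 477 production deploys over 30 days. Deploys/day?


Formula: deployments per day = releases / days
= 477 / 30
= 15.9 deploys/day
(equivalently, 111.3 deploys/week)

15.9 deploys/day


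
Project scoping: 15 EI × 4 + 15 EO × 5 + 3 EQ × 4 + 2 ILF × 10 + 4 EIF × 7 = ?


UFP = EI*4 + EO*5 + EQ*4 + ILF*10 + EIF*7
UFP = 15*4 + 15*5 + 3*4 + 2*10 + 4*7
UFP = 60 + 75 + 12 + 20 + 28
UFP = 195

195


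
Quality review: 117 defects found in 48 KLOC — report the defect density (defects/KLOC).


Defect density = defects / KLOC
Defect density = 117 / 48
Defect density = 2.438 defects/KLOC

2.438 defects/KLOC


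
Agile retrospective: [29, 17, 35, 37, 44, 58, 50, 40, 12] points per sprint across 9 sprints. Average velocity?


Formula: Avg velocity = Total points / Number of sprints
Points: [29, 17, 35, 37, 44, 58, 50, 40, 12]
Sum = 29 + 17 + 35 + 37 + 44 + 58 + 50 + 40 + 12 = 322
Avg velocity = 322 / 9 = 35.78 points/sprint

35.78 points/sprint


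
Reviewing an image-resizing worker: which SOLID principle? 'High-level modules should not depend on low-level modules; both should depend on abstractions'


This describes the Dependency Inversion Principle (DIP)

Dependency Inversion Principle (DIP)


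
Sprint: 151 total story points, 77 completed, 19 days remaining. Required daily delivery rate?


Formula: Required rate = Remaining points / Days left
Remaining = 151 - 77 = 74 points
Required rate = 74 / 19 = 3.89 points/day

3.89 points/day
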